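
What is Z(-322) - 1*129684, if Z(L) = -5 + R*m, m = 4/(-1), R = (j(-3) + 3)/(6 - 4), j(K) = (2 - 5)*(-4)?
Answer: -129719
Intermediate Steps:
j(K) = 12 (j(K) = -3*(-4) = 12)
R = 15/2 (R = (12 + 3)/(6 - 4) = 15/2 ≈ 7.5000)
m = -4 (m = 4*(-1) = -4)
Z(L) = -35 (Z(L) = -5 + (15/2)*(-4) = -5 - 30 = -35)
Z(-322) - 1*129684 = -35 - 1*129684 = -35 - 129684 = -129719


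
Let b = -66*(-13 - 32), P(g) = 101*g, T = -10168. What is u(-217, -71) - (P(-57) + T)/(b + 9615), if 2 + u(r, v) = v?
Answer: -180556/2517 ≈ -71.735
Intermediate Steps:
u(r, v) = -2 + v
b = 2970 (b = -66*(-45) = 2970)
u(-217, -71) - (P(-57) + T)/(b + 9615) = (-2 - 71) - (101*(-57) - 10168)/(2970 + 9615) = -73 - (-5757 - 10168)/12585 = -73 - (-15925)/12585 = -73 - 1*(-3185/2517) = -73 + 3185/2517 = -180556/2517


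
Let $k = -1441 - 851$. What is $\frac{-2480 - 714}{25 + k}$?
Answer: $\frac{3194}{2267} \approx 1.4089$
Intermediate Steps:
$k = -2292$ ($k = -1441 - 851 = -2292$)
$\frac{-2480 - 714}{25 + k} = \frac{-2480 - 714}{25 - 2292} = - \frac{3194}{-2267} = \left(-3194\right) \left(- \frac{1}{2267}\right) = \frac{3194}{2267}$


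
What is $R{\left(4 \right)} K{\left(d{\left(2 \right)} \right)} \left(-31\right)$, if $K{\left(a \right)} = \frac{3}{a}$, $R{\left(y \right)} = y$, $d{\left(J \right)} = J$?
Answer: $-186$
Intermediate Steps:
$R{\left(4 \right)} K{\left(d{\left(2 \right)} \right)} \left(-31\right) = 4 \cdot \frac{3}{2} \left(-31\right) = 6 \left(-31\right) = -186$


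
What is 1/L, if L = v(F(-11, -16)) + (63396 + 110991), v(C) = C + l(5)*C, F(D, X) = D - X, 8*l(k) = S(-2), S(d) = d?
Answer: 4/697563 ≈ 5.7342e-6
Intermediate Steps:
l(k) = -¼ (l(k) = (⅛)*(-2) = -¼)
v(C) = 3*C/4 (v(C) = C - C/4 = 3*C/4)
L = 697563/4 (L = 3*(-11 - 1*(-16))/4 + (63396 + 110991) = 3*(-11 + 16)/4 + 174387 = (¾)*5 + 174387 = 15/4 + 174387 = 697563/4 ≈ 1.7439e+5)
1/L = 1/(697563/4) = 4/697563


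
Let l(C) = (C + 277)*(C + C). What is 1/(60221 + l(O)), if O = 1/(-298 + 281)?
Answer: 289/17394453 ≈ 1.6615e-5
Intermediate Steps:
O = -1/17 (O = 1/(-17) = -1/17 ≈ -0.058824)
l(C) = 2*C*(277 + C) (l(C) = (277 + C)*(2*C) = 2*C*(277 + C))
1/(60221 + l(O)) = 1/(60221 + 2*(-1/17)*(277 - 1/17)) = 1/(60221 + 2*(-1/17)*(4708/17)) = 1/(60221 - 9416/289) = 1/(17394453/289) = 289/17394453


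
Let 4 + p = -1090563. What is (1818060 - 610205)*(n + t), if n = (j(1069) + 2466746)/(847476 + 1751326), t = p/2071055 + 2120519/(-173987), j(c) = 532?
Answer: -120974872196031884464299/8513123609443187 ≈ -1.4210e+7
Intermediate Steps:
p = -1090567 (p = -4 - 1090563 = -1090567)
t = -4581455958174/360336646285 (t = -1090567/2071055 + 2120519/(-173987) = -1090567*1/2071055 + 2120519*(-1/173987) = -1090567/2071055 - 2120519/173987 = -4581455958174/360336646285 ≈ -12.714)
n = 1233639/1299401 (n = (532 + 2466746)/(847476 + 1751326) = 2467278/2598802 = 2467278*(1/2598802) = 1233639/1299401 ≈ 0.94939)
(1818060 - 610205)*(n + t) = (1818060 - 610205)*(1233639/1299401 - 4581455958174/360336646285) = 1207855*(-5508623113520872659/468221798519375285) = -120974872196031884464299/8513123609443187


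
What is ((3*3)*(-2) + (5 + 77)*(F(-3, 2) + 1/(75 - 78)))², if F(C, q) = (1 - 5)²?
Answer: 14440000/9 ≈ 1.6044e+6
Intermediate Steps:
F(C, q) = 16 (F(C, q) = (-4)² = 16)
((3*3)*(-2) + (5 + 77)*(F(-3, 2) + 1/(75 - 78)))² = ((3*3)*(-2) + (5 + 77)*(16 + 1/(75 - 78)))² = (9*(-2) + 82*(16 + 1/(-3)))² = (-18 + 82*(16 - ⅓))² = (-18 + 82*(47/3))² = (-18 + 3854/3)² = (3800/3)² = 14440000/9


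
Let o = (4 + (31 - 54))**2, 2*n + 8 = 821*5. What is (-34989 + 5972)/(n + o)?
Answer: -58034/4819 ≈ -12.043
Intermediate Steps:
n = 4097/2 (n = -4 + (821*5)/2 = -4 + (1/2)*4105 = -4 + 4105/2 = 4097/2 ≈ 2048.5)
o = 361 (o = (4 - 23)**2 = (-19)**2 = 361)
(-34989 + 5972)/(n + o) = (-34989 + 5972)/(4097/2 + 361) = -29017/4819/2 = -29017*2/4819 = -58034/4819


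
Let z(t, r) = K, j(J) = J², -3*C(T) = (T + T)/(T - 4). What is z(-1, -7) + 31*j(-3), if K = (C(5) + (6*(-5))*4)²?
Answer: 139411/9 ≈ 15490.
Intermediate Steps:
C(T) = -2*T/(3*(-4 + T)) (C(T) = -(T + T)/(3*(T - 4)) = -2*T/(3*(-4 + T)))
K = 136900/9 (K = (-2*5/(-12 + 3*5) + (6*(-5))*4)² = (-2*5/(-12 + 15) - 30*4)² = (-2*5/3 - 120)² = (-2*5*⅓ - 120)² = (-10/3 - 120)² = (-370/3)² = 136900/9 ≈ 15211.)
z(t, r) = 136900/9
z(-1, -7) + 31*j(-3) = 136900/9 + 31*(-3)² = 136900/9 + 31*9 = 136900/9 + 279 = 139411/9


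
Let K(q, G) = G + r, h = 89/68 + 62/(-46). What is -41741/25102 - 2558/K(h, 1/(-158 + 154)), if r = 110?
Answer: -39309709/1574254 ≈ -24.970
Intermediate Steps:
h = -61/1564 (h = 89*(1/68) + 62*(-1/46) = 89/68 - 31/23 = -61/1564 ≈ -0.039003)
K(q, G) = 110 + G (K(q, G) = G + 110 = 110 + G)
-41741/25102 - 2558/K(h, 1/(-158 + 154)) = -41741/25102 - 2558/(110 + 1/(-158 + 154)) = -41741*1/25102 - 2558/(110 + 1/(-4)) = -5963/3586 - 2558/(110 - ¼) = -5963/3586 - 2558/439/4 = -5963/3586 - 2558*4/439 = -5963/3586 - 10232/439 = -39309709/1574254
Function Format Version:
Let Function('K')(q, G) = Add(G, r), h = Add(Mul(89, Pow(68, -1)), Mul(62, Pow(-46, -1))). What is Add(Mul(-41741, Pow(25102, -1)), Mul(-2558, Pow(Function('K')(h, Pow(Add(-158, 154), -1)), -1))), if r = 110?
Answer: Rational(-39309709, 1574254) ≈ -24.970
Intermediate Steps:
h = Rational(-61, 1564) (h = Add(Mul(89, Rational(1, 68)), Mul(62, Rational(-1, 46))) = Add(Rational(89, 68), Rational(-31, 23)) = Rational(-61, 1564) ≈ -0.039003)
Function('K')(q, G) = Add(110, G) (Function('K')(q, G) = Add(G, 110) = Add(110, G))
Add(Mul(-41741, Pow(25102, -1)), Mul(-2558, Pow(Function('K')(h, Pow(Add(-158, 154), -1)), -1))) = Add(Mul(-41741, Pow(25102, -1)), Mul(-2558, Pow(Add(110, Pow(Add(-158, 154), -1)), -1))) = Add(Mul(-41741, Rational(1, 25102)), Mul(-2558, Pow(Add(110, Pow(-4, -1)), -1))) = Add(Rational(-5963, 3586), Mul(-2558, Pow(Add(110, Rational(-1, 4)), -1))) = Add(Rational(-5963, 3586), Mul(-2558, Pow(Rational(439, 4), -1))) = Add(Rational(-5963, 3586), Mul(-2558, Rational(4, 439))) = Add(Rational(-5963, 3586), Rational(-10232, 439)) = Rational(-39309709, 1574254)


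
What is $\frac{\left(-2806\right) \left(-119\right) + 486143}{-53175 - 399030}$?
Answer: $- \frac{820057}{452205} \approx -1.8135$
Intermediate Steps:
$\frac{\left(-2806\right) \left(-119\right) + 486143}{-53175 - 399030} = \frac{333914 + 486143}{-452205} = 820057 \left(- \frac{1}{452205}\right) = - \frac{820057}{452205}$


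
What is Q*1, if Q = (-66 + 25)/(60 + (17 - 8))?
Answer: -41/69 ≈ -0.59420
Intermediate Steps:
Q = -41/69 (Q = -41/(60 + 9) = -41/69 ≈ -0.59420)
Q*1 = -41/69*1 = -41/69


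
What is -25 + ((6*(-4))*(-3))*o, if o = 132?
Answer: 9479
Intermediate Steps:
-25 + ((6*(-4))*(-3))*o = -25 + ((6*(-4))*(-3))*132 = -25 - 24*(-3)*132 = -25 + 72*132 = -25 + 9504 = 9479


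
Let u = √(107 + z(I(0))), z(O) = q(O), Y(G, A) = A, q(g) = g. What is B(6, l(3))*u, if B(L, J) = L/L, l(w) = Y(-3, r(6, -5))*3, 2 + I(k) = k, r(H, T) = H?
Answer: √105 ≈ 10.247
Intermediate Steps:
I(k) = -2 + k
z(O) = O
u = √105 (u = √(107 + (-2 + 0)) = √(107 - 2) = √105 ≈ 10.247)
l(w) = 18 (l(w) = 6*3 = 18)
B(L, J) = 1
B(6, l(3))*u = 1*√105 = √105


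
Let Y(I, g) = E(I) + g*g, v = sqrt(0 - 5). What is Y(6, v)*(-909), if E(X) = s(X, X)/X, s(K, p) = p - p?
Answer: 4545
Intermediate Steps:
s(K, p) = 0
v = I*sqrt(5) (v = sqrt(-5) = I*sqrt(5) ≈ 2.2361*I)
E(X) = 0 (E(X) = 0/X = 0)
Y(I, g) = g**2 (Y(I, g) = 0 + g*g = 0 + g**2 = g**2)
Y(6, v)*(-909) = (I*sqrt(5))**2*(-909) = -5*(-909) = 4545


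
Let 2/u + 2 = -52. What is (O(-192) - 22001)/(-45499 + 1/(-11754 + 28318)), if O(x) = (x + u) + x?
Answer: 10011215344/20348426745 ≈ 0.49199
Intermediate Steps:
u = -1/27 (u = 2/(-2 - 52) = 2/(-54) = 2*(-1/54) = -1/27 ≈ -0.037037)
O(x) = -1/27 + 2*x (O(x) = (x - 1/27) + x = (-1/27 + x) + x = -1/27 + 2*x)
(O(-192) - 22001)/(-45499 + 1/(-11754 + 28318)) = ((-1/27 + 2*(-192)) - 22001)/(-45499 + 1/(-11754 + 28318)) = ((-1/27 - 384) - 22001)/(-45499 + 1/16564) = (-10369/27 - 22001)/(-45499 + 1/16564) = -604396/(27*(-753645435/16564)) = -604396/27*(-16564/753645435) = 10011215344/20348426745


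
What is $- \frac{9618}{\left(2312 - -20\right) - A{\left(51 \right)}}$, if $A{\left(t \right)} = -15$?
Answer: $- \frac{9618}{2347} \approx -4.098$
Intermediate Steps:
$- \frac{9618}{\left(2312 - -20\right) - A{\left(51 \right)}} = - \frac{9618}{\left(2312 - -20\right) - -15} = - \frac{9618}{\left(2312 + 20\right) + 15} = - \frac{9618}{2332 + 15} = - \frac{9618}{2347}$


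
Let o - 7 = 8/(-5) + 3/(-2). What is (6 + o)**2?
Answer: 9801/100 ≈ 98.010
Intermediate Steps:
o = 39/10 (o = 7 + (8/(-5) + 3/(-2)) = 7 + (8*(-1/5) + 3*(-1/2)) = 7 + (-8/5 - 3/2) = 7 - 31/10 = 39/10 ≈ 3.9000)
(6 + o)**2 = (6 + 39/10)**2 = (99/10)**2 = 9801/100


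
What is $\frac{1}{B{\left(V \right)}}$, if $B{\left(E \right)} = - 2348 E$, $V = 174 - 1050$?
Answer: $\frac{1}{2056848} \approx 4.8618 \cdot 10^{-7}$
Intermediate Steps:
$V = -876$
$\frac{1}{B{\left(V \right)}} = \frac{1}{\left(-2348\right) \left(-876\right)} = \frac{1}{2056848}$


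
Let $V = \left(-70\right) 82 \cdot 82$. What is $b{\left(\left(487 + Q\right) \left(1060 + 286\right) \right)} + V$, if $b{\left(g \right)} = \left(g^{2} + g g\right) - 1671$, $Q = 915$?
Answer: $7122231960577$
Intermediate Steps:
$b{\left(g \right)} = -1671 + 2 g^{2}$ ($b{\left(g \right)} = \left(g^{2} + g^{2}\right) - 1671 = 2 g^{2} - 1671 = -1671 + 2 g^{2}$)
$V = -470680$ ($V = \left(-5740\right) 82 = -470680$)
$b{\left(\left(487 + Q\right) \left(1060 + 286\right) \right)} + V = \left(-1671 + 2 \left(\left(487 + 915\right) \left(1060 + 286\right)\right)^{2}\right) - 470680 = \left(-1671 + 2 \left(1402 \cdot 1346\right)^{2}\right) - 470680 = \left(-1671 + 2 \cdot 1887092^{2}\right) - 470680 = \left(-1671 + 2 \cdot 3561116216464\right) - 470680 = \left(-1671 + 7122232432928\right) - 470680 = 7122232431257 - 470680 = 7122231960577$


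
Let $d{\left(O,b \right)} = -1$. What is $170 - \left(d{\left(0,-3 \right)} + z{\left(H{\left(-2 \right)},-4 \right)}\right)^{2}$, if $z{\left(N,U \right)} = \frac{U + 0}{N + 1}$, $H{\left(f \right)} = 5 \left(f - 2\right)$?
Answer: $\frac{61145}{361} \approx 169.38$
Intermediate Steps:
$H{\left(f \right)} = -10 + 5 f$ ($H{\left(f \right)} = 5 \left(-2 + f\right) = -10 + 5 f$)
$z{\left(N,U \right)} = \frac{U}{1 + N}$
$170 - \left(d{\left(0,-3 \right)} + z{\left(H{\left(-2 \right)},-4 \right)}\right)^{2} = 170 - \left(-1 - \frac{4}{1 + \left(-10 + 5 \left(-2\right)\right)}\right)^{2} = 170 - \left(-1 - \frac{4}{1 - 20}\right)^{2} = 170 - \left(-1 - \frac{4}{-19}\right)^{2} = 170 - \left(-1 - - \frac{4}{19}\right)^{2} = 170 - \left(-1 + \frac{4}{19}\right)^{2} = 170 - \left(- \frac{15}{19}\right)^{2} = 170 - \frac{225}{361} = \frac{61145}{361}$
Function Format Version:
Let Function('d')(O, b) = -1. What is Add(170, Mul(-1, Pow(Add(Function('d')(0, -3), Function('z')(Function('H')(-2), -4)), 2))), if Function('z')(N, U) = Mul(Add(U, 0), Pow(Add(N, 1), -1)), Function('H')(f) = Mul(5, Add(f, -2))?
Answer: Rational(61145, 361) ≈ 169.38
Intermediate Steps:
Function('H')(f) = Add(-10, Mul(5, f)) (Function('H')(f) = Mul(5, Add(-2, f)) = Add(-10, Mul(5, f)))
Function('z')(N, U) = Mul(U, Pow(Add(1, N), -1))
Add(170, Mul(-1, Pow(Add(Function('d')(0, -3), Function('z')(Function('H')(-2), -4)), 2))) = Add(170, Mul(-1, Pow(Add(-1, Mul(-4, Pow(Add(1, Add(-10, Mul(5, -2))), -1))), 2))) = Add(170, Mul(-1, Pow(Add(-1, Mul(-4, Pow(Add(1, Add(-10, -10)), -1))), 2))) = Add(170, Mul(-1, Pow(Add(-1, Mul(-4, Pow(Add(1, -20), -1))), 2))) = Add(170, Mul(-1, Pow(Add(-1, Mul(-4, Pow(-19, -1))), 2))) = Add(170, Mul(-1, Pow(Add(-1, Mul(-4, Rational(-1, 19))), 2))) = Add(170, Mul(-1, Pow(Add(-1, Rational(4, 19)), 2))) = Add(170, Mul(-1, Pow(Rational(-15, 19), 2))) = Add(170, Mul(-1, Rational(225, 361))) = Add(170, Rational(-225, 361)) = Rational(61145, 361)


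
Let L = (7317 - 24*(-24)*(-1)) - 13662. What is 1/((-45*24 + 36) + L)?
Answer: -1/7965 ≈ -0.00012555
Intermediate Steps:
L = -6921 (L = (7317 + 576*(-1)) - 13662 = (7317 - 576) - 13662 = 6741 - 13662 = -6921)
1/((-45*24 + 36) + L) = 1/((-45*24 + 36) - 6921) = 1/((-1080 + 36) - 6921) = 1/(-1044 - 6921) = 1/(-7965) = -1/7965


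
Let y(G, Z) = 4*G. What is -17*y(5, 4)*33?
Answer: -11220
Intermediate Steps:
-17*y(5, 4)*33 = -68*5*33 = -17*20*33 = -340*33 = -11220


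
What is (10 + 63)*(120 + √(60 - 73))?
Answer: 8760 + 73*I*√13 ≈ 8760.0 + 263.21*I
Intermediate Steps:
(10 + 63)*(120 + √(60 - 73)) = 73*(120 + √(-13)) = 73*(120 + I*√13) = 8760 + 73*I*√13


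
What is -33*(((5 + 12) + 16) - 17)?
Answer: -528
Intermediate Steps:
-33*(((5 + 12) + 16) - 17) = -33*((17 + 16) - 17) = -33*(33 - 17) = -33*16 = -528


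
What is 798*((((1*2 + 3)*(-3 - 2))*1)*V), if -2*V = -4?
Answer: -39900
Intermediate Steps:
V = 2 (V = -1/2*(-4) = 2)
798*((((1*2 + 3)*(-3 - 2))*1)*V) = 798*((((1*2 + 3)*(-3 - 2))*1)*2) = 798*((((2 + 3)*(-5))*1)*2) = 798*(((5*(-5))*1)*2) = 798*(-25*1*2) = 798*(-25*2) = 798*(-50) = -39900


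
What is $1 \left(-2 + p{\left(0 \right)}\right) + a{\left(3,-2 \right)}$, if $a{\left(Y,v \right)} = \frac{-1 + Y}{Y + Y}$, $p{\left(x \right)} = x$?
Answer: $- \frac{5}{3} \approx -1.6667$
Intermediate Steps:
$a{\left(Y,v \right)} = \frac{-1 + Y}{2 Y}$
$1 \left(-2 + p{\left(0 \right)}\right) + a{\left(3,-2 \right)} = 1 \left(-2 + 0\right) + \frac{-1 + 3}{2 \cdot 3} = 1 \left(-2\right) + \frac{1}{2} \cdot \frac{1}{3} \cdot 2 = -2 + \frac{1}{3} = - \frac{5}{3}$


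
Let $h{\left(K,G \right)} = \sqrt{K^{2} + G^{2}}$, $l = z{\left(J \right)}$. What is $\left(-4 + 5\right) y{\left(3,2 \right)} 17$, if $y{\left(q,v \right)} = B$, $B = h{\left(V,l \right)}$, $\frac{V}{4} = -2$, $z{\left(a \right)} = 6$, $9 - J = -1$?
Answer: $170$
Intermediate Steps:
$J = 10$ ($J = 9 - -1 = 9 + 1 = 10$)
$V = -8$ ($V = 4 \left(-2\right) = -8$)
$l = 6$
$h{\left(K,G \right)} = \sqrt{G^{2} + K^{2}}$
$B = 10$ ($B = \sqrt{6^{2} + \left(-8\right)^{2}} = \sqrt{36 + 64} = \sqrt{100} = 10$)
$y{\left(q,v \right)} = 10$
$\left(-4 + 5\right) y{\left(3,2 \right)} 17 = \left(-4 + 5\right) 10 \cdot 17 = 1 \cdot 10 \cdot 17 = 10 \cdot 17 = 170$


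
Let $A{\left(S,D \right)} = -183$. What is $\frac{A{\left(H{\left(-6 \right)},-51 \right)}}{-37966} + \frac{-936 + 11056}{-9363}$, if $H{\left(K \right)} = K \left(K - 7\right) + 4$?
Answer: $- \frac{382502491}{355475658} \approx -1.076$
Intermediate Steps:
$H{\left(K \right)} = 4 + K \left(-7 + K\right)$ ($H{\left(K \right)} = K \left(-7 + K\right) + 4 = 4 + K \left(-7 + K\right)$)
$\frac{A{\left(H{\left(-6 \right)},-51 \right)}}{-37966} + \frac{-936 + 11056}{-9363} = - \frac{183}{-37966} + \frac{-936 + 11056}{-9363} = \left(-183\right) \left(- \frac{1}{37966}\right) + 10120 \left(- \frac{1}{9363}\right) = \frac{183}{37966} - \frac{10120}{9363} = - \frac{382502491}{355475658}$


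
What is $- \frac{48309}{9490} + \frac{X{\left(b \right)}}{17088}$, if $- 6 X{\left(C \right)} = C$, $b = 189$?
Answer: $- \frac{275267709}{54055040} \approx -5.0924$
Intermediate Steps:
$X{\left(C \right)} = - \frac{C}{6}$
$- \frac{48309}{9490} + \frac{X{\left(b \right)}}{17088} = - \frac{48309}{9490} + \frac{\left(- \frac{1}{6}\right) 189}{17088} = \left(-48309\right) \frac{1}{9490} - \frac{21}{11392} = - \frac{48309}{9490} - \frac{21}{11392} = - \frac{275267709}{54055040}$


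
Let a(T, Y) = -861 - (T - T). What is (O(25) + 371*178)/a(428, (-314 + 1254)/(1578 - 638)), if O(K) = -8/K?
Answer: -550314/7175 ≈ -76.699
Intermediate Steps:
a(T, Y) = -861 (a(T, Y) = -861 - 1*0 = -861 + 0 = -861)
(O(25) + 371*178)/a(428, (-314 + 1254)/(1578 - 638)) = (-8/25 + 371*178)/(-861) = (-8*1/25 + 66038)*(-1/861) = (-8/25 + 66038)*(-1/861) = (1650942/25)*(-1/861) = -550314/7175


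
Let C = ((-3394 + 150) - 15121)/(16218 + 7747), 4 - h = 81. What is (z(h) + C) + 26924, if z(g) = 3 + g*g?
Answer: 157475135/4793 ≈ 32855.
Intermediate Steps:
h = -77 (h = 4 - 1*81 = 4 - 81 = -77)
z(g) = 3 + g²
C = -3673/4793 (C = (-3244 - 15121)/23965 = -18365*1/23965 = -3673/4793 ≈ -0.76633)
(z(h) + C) + 26924 = ((3 + (-77)²) - 3673/4793) + 26924 = ((3 + 5929) - 3673/4793) + 26924 = (5932 - 3673/4793) + 26924 = 28428403/4793 + 26924 = 157475135/4793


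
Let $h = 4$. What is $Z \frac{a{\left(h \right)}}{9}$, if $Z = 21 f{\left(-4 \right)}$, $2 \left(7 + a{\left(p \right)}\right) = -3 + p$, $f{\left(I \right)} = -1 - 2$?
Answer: $\frac{91}{2} \approx 45.5$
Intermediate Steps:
$f{\left(I \right)} = -3$
$a{\left(p \right)} = - \frac{17}{2} + \frac{p}{2}$ ($a{\left(p \right)} = -7 + \frac{-3 + p}{2} = -7 + \left(- \frac{3}{2} + \frac{p}{2}\right) = - \frac{17}{2} + \frac{p}{2}$)
$Z = -63$ ($Z = 21 \left(-3\right) = -63$)
$Z \frac{a{\left(h \right)}}{9} = - 63 \frac{- \frac{17}{2} + \frac{1}{2} \cdot 4}{9} = - 63 \left(- \frac{17}{2} + 2\right) \frac{1}{9} = - 63 \left(\left(- \frac{13}{2}\right) \frac{1}{9}\right) = \left(-63\right) \left(- \frac{13}{18}\right) = \frac{91}{2}$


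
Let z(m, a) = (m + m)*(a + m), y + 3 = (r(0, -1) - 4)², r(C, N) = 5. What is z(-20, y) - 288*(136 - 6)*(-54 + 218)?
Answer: -6139280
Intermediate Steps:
y = -2 (y = -3 + (5 - 4)² = -3 + 1² = -3 + 1 = -2)
z(m, a) = 2*m*(a + m) (z(m, a) = (2*m)*(a + m) = 2*m*(a + m))
z(-20, y) - 288*(136 - 6)*(-54 + 218) = 2*(-20)*(-2 - 20) - 288*(136 - 6)*(-54 + 218) = 2*(-20)*(-22) - 37440*164 = 880 - 288*21320 = 880 - 6140160 = -6139280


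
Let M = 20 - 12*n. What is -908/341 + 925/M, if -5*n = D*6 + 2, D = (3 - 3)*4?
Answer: 47243/1364 ≈ 34.636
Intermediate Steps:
D = 0 (D = 0*4 = 0)
n = -⅖ (n = -(0*6 + 2)/5 = -(0 + 2)/5 = -⅕*2 = -⅖ ≈ -0.40000)
M = 124/5 (M = 20 - 12*(-⅖) = 20 + 24/5 = 124/5 ≈ 24.800)
-908/341 + 925/M = -908/341 + 925/(124/5) = -908*1/341 + 925*(5/124) = -908/341 + 4625/124 = 47243/1364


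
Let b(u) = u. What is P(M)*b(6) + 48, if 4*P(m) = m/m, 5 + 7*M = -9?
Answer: 99/2 ≈ 49.500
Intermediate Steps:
M = -2 (M = -5/7 + (⅐)*(-9) = -5/7 - 9/7 = -2)
P(m) = ¼ (P(m) = (m/m)/4 = (¼)*1 = ¼)
P(M)*b(6) + 48 = (¼)*6 + 48 = 3/2 + 48 = 99/2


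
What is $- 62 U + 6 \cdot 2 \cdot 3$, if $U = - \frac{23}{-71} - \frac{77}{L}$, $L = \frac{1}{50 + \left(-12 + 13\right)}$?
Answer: $\frac{17287784}{71} \approx 2.4349 \cdot 10^{5}$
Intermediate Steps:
$L = \frac{1}{51}$ ($L = \frac{1}{50 + 1} = \frac{1}{51} \approx 0.019608$)
$U = - \frac{278794}{71}$ ($U = - \frac{23}{-71} - 77 \frac{1}{\frac{1}{51}} = \left(-23\right) \left(- \frac{1}{71}\right) - 3927 = \frac{23}{71} - 3927 = - \frac{278794}{71} \approx -3926.7$)
$- 62 U + 6 \cdot 2 \cdot 3 = \left(-62\right) \left(- \frac{278794}{71}\right) + 6 \cdot 2 \cdot 3 = \frac{17285228}{71} + 12 \cdot 3 = \frac{17285228}{71} + 36 = \frac{17287784}{71}$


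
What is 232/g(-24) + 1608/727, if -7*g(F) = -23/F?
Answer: -28298568/16721 ≈ -1692.4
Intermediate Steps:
g(F) = 23/(7*F) (g(F) = -(-23)/(7*F) = 23/(7*F))
232/g(-24) + 1608/727 = 232/(((23/7)/(-24))) + 1608/727 = 232/(((23/7)*(-1/24))) + 1608*(1/727) = 232/(-23/168) + 1608/727 = 232*(-168/23) + 1608/727 = -38976/23 + 1608/727 = -28298568/16721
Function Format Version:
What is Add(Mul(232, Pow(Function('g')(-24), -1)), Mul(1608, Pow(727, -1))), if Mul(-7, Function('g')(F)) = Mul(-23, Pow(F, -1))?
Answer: Rational(-28298568, 16721) ≈ -1692.4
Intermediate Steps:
Function('g')(F) = Mul(Rational(23, 7), Pow(F, -1)) (Function('g')(F) = Mul(Rational(-1, 7), Mul(-23, Pow(F, -1))) = Mul(Rational(23, 7), Pow(F, -1)))
Add(Mul(232, Pow(Function('g')(-24), -1)), Mul(1608, Pow(727, -1))) = Add(Mul(232, Pow(Mul(Rational(23, 7), Pow(-24, -1)), -1)), Mul(1608, Pow(727, -1))) = Add(Mul(232, Pow(Mul(Rational(23, 7), Rational(-1, 24)), -1)), Mul(1608, Rational(1, 727))) = Add(Mul(232, Pow(Rational(-23, 168), -1)), Rational(1608, 727)) = Add(Mul(232, Rational(-168, 23)), Rational(1608, 727)) = Add(Rational(-38976, 23), Rational(1608, 727)) = Rational(-28298568, 16721)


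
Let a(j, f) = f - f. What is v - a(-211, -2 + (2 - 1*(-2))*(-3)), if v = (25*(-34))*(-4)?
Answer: 3400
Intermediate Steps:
v = 3400 (v = -850*(-4) = 3400)
a(j, f) = 0
v - a(-211, -2 + (2 - 1*(-2))*(-3)) = 3400 - 1*0 = 3400 + 0 = 3400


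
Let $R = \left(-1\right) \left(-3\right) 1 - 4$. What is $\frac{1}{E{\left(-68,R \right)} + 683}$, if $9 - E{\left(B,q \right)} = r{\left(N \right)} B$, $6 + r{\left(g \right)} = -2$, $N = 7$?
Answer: $\frac{1}{148} \approx 0.0067568$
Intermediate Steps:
$R = -1$ ($R = 3 \cdot 1 - 4 = 3 - 4 = -1$)
$r{\left(g \right)} = -8$ ($r{\left(g \right)} = -6 - 2 = -8$)
$E{\left(B,q \right)} = 9 + 8 B$ ($E{\left(B,q \right)} = 9 - - 8 B = 9 + 8 B$)
$\frac{1}{E{\left(-68,R \right)} + 683} = \frac{1}{\left(9 + 8 \left(-68\right)\right) + 683} = \frac{1}{\left(9 - 544\right) + 683} = \frac{1}{-535 + 683} = \frac{1}{148}$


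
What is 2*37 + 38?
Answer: 112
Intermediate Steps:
2*37 + 38 = 74 + 38 = 112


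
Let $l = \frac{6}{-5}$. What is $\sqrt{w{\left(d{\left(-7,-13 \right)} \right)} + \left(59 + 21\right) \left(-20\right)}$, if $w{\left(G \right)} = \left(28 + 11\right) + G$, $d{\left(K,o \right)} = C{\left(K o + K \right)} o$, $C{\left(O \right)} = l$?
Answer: $\frac{i \sqrt{38635}}{5} \approx 39.312 i$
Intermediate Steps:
$l = - \frac{6}{5}$ ($l = 6 \left(- \frac{1}{5}\right) = - \frac{6}{5} \approx -1.2$)
$C{\left(O \right)} = - \frac{6}{5}$
$d{\left(K,o \right)} = - \frac{6 o}{5}$
$w{\left(G \right)} = 39 + G$
$\sqrt{w{\left(d{\left(-7,-13 \right)} \right)} + \left(59 + 21\right) \left(-20\right)} = \sqrt{\left(39 - - \frac{78}{5}\right) + \left(59 + 21\right) \left(-20\right)} = \sqrt{\left(39 + \frac{78}{5}\right) + 80 \left(-20\right)} = \sqrt{\frac{273}{5} - 1600} = \sqrt{- \frac{7727}{5}} = \frac{i \sqrt{38635}}{5}$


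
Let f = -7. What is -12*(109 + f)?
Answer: -1224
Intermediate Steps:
-12*(109 + f) = -12*(109 - 7) = -12*102 = -1224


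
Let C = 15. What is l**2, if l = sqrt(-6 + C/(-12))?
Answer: -29/4 ≈ -7.2500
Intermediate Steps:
l = I*sqrt(29)/2 (l = sqrt(-6 + 15/(-12)) = sqrt(-6 + 15*(-1/12)) = sqrt(-6 - 5/4) = sqrt(-29/4) = I*sqrt(29)/2 ≈ 2.6926*I)
l**2 = (I*sqrt(29)/2)**2 = -29/4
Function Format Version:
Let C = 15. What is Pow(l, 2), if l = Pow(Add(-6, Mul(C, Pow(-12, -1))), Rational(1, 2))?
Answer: Rational(-29, 4) ≈ -7.2500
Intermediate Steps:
l = Mul(Rational(1, 2), I, Pow(29, Rational(1, 2))) (l = Pow(Add(-6, Mul(15, Pow(-12, -1))), Rational(1, 2)) = Pow(Add(-6, Mul(15, Rational(-1, 12))), Rational(1, 2)) = Pow(Add(-6, Rational(-5, 4)), Rational(1, 2)) = Pow(Rational(-29, 4), Rational(1, 2)) = Mul(Rational(1, 2), I, Pow(29, Rational(1, 2))) ≈ Mul(2.6926, I))
Pow(l, 2) = Pow(Mul(Rational(1, 2), I, Pow(29, Rational(1, 2))), 2) = Rational(-29, 4)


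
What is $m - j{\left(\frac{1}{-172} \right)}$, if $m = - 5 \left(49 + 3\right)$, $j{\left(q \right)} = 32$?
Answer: $-292$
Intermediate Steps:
$m = -260$ ($m = \left(-5\right) 52 = -260$)
$m - j{\left(\frac{1}{-172} \right)} = -260 - 32 = -292$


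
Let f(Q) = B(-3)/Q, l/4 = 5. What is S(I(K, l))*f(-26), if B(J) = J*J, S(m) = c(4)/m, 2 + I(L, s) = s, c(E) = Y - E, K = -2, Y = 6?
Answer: -1/26 ≈ -0.038462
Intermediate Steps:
l = 20 (l = 4*5 = 20)
c(E) = 6 - E
I(L, s) = -2 + s
S(m) = 2/m (S(m) = (6 - 1*4)/m = (6 - 4)/m = 2/m)
B(J) = J²
f(Q) = 9/Q (f(Q) = (-3)²/Q = 9/Q)
S(I(K, l))*f(-26) = (2/(-2 + 20))*(9/(-26)) = (2/18)*(9*(-1/26)) = (2*(1/18))*(-9/26) = (⅑)*(-9/26) = -1/26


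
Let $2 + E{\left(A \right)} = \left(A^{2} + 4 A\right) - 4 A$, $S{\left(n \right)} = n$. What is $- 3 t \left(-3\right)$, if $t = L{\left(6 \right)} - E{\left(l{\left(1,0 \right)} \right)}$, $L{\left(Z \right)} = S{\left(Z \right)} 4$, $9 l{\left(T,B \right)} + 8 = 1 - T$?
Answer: $\frac{2042}{9} \approx 226.89$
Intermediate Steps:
$l{\left(T,B \right)} = - \frac{7}{9} - \frac{T}{9}$ ($l{\left(T,B \right)} = - \frac{8}{9} + \frac{1 - T}{9} = - \frac{8}{9} - \left(- \frac{1}{9} + \frac{T}{9}\right) = - \frac{7}{9} - \frac{T}{9}$)
$L{\left(Z \right)} = 4 Z$ ($L{\left(Z \right)} = Z 4 = 4 Z$)
$E{\left(A \right)} = -2 + A^{2}$ ($E{\left(A \right)} = -2 + \left(\left(A^{2} + 4 A\right) - 4 A\right) = -2 + A^{2}$)
$t = \frac{2042}{81}$ ($t = 4 \cdot 6 - \left(-2 + \left(- \frac{7}{9} - \frac{1}{9}\right)^{2}\right) = 24 - \left(-2 + \left(- \frac{7}{9} - \frac{1}{9}\right)^{2}\right) = 24 - \left(-2 + \left(- \frac{8}{9}\right)^{2}\right) = 24 - \left(-2 + \frac{64}{81}\right) = 24 - - \frac{98}{81} = 24 + \frac{98}{81} = \frac{2042}{81} \approx 25.21$)
$- 3 t \left(-3\right) = \left(-3\right) \frac{2042}{81} \left(-3\right) = \left(- \frac{2042}{27}\right) \left(-3\right) = \frac{2042}{9}$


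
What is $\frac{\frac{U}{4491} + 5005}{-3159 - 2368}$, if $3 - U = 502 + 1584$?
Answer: $- \frac{22475372}{24821757} \approx -0.90547$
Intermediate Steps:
$U = -2083$ ($U = 3 - \left(502 + 1584\right) = 3 - 2086 = -2083$)
$\frac{\frac{U}{4491} + 5005}{-3159 - 2368} = \frac{- \frac{2083}{4491} + 5005}{-3159 - 2368} = \frac{\left(-2083\right) \frac{1}{4491} + 5005}{-5527} = \left(- \frac{2083}{4491} + 5005\right) \left(- \frac{1}{5527}\right) = \frac{22475372}{4491} \left(- \frac{1}{5527}\right) = - \frac{22475372}{24821757}$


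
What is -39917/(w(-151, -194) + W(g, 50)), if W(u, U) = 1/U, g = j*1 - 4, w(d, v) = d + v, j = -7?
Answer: 1995850/17249 ≈ 115.71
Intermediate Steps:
g = -11 (g = -7*1 - 4 = -7 - 4 = -11)
-39917/(w(-151, -194) + W(g, 50)) = -39917/((-151 - 194) + 1/50) = -39917/(-345 + 1/50) = -39917/(-17249/50) = -39917*(-50/17249) = 1995850/17249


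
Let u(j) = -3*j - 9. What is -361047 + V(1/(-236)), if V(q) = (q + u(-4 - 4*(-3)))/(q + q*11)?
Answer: -4324775/12 ≈ -3.6040e+5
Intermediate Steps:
u(j) = -9 - 3*j
V(q) = (-33 + q)/(12*q) (V(q) = (q + (-9 - 3*(-4 - 4*(-3))))/(q + q*11) = (q + (-9 - 3*(-4 + 12)))/(q + 11*q) = (q + (-9 - 3*8))/((12*q)) = (q + (-9 - 24))*(1/(12*q)) = (q - 33)*(1/(12*q)) = (-33 + q)*(1/(12*q)) = (-33 + q)/(12*q))
-361047 + V(1/(-236)) = -361047 + (-33 + 1/(-236))/(12*(1/(-236))) = -361047 + (-33 - 1/236)/(12*(-1/236)) = -361047 + (1/12)*(-236)*(-7789/236) = -361047 + 7789/12 = -4324775/12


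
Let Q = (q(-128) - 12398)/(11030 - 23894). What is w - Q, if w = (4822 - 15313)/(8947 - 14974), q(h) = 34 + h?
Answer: 1657415/2153648 ≈ 0.76958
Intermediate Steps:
Q = 1041/1072 (Q = ((34 - 128) - 12398)/(11030 - 23894) = (-94 - 12398)/(-12864) = -12492*(-1/12864) = 1041/1072 ≈ 0.97108)
w = 3497/2009 (w = -10491/(-6027) = -10491*(-1/6027) = 3497/2009 ≈ 1.7407)
w - Q = 3497/2009 - 1*1041/1072 = 3497/2009 - 1041/1072 = 1657415/2153648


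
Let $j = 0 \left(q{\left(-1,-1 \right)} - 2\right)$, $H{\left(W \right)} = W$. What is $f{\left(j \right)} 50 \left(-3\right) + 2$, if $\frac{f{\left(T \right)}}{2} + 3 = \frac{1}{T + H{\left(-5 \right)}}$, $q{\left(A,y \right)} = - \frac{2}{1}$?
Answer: $962$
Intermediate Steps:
$q{\left(A,y \right)} = -2$ ($q{\left(A,y \right)} = \left(-2\right) 1 = -2$)
$j = 0$ ($j = 0 \left(-2 - 2\right) = 0 \left(-4\right) = 0$)
$f{\left(T \right)} = -6 + \frac{2}{-5 + T}$ ($f{\left(T \right)} = -6 + \frac{2}{T - 5} = -6 + \frac{2}{-5 + T}$)
$f{\left(j \right)} 50 \left(-3\right) + 2 = \frac{2 \left(16 - 0\right)}{-5 + 0} \cdot 50 \left(-3\right) + 2 = \frac{2 \left(16 + 0\right)}{-5} \left(-150\right) + 2 = 2 \left(- \frac{1}{5}\right) 16 \left(-150\right) + 2 = \left(- \frac{32}{5}\right) \left(-150\right) + 2 = 960 + 2 = 962$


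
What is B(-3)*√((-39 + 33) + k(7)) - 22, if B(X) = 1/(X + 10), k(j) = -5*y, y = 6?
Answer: -22 + 6*I/7 ≈ -22.0 + 0.85714*I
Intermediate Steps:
k(j) = -30 (k(j) = -5*6 = -30)
B(X) = 1/(10 + X)
B(-3)*√((-39 + 33) + k(7)) - 22 = √((-39 + 33) - 30)/(10 - 3) - 22 = √(-6 - 30)/7 - 22 = √(-36)/7 - 22 = (6*I)/7 - 22 = 6*I/7 - 22 = -22 + 6*I/7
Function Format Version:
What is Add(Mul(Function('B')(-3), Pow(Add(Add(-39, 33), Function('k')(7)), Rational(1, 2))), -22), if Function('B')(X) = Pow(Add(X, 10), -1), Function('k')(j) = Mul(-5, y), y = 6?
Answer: Add(-22, Mul(Rational(6, 7), I)) ≈ Add(-22.000, Mul(0.85714, I))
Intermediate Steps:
Function('k')(j) = -30 (Function('k')(j) = Mul(-5, 6) = -30)
Function('B')(X) = Pow(Add(10, X), -1)
Add(Mul(Function('B')(-3), Pow(Add(Add(-39, 33), Function('k')(7)), Rational(1, 2))), -22) = Add(Mul(Pow(Add(10, -3), -1), Pow(Add(Add(-39, 33), -30), Rational(1, 2))), -22) = Add(Mul(Pow(7, -1), Pow(Add(-6, -30), Rational(1, 2))), -22) = Add(Mul(Rational(1, 7), Pow(-36, Rational(1, 2))), -22) = Add(Mul(Rational(1, 7), Mul(6, I)), -22) = Add(Mul(Rational(6, 7), I), -22) = Add(-22, Mul(Rational(6, 7), I))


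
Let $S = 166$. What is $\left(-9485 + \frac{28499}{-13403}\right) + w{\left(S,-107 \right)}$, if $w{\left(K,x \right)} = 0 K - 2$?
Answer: $- \frac{127182760}{13403} \approx -9489.1$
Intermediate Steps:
$w{\left(K,x \right)} = -2$ ($w{\left(K,x \right)} = 0 - 2 = -2$)
$\left(-9485 + \frac{28499}{-13403}\right) + w{\left(S,-107 \right)} = \left(-9485 + \frac{28499}{-13403}\right) - 2 = \left(-9485 + 28499 \left(- \frac{1}{13403}\right)\right) - 2 = \left(-9485 - \frac{28499}{13403}\right) - 2 = - \frac{127155954}{13403} - 2 = - \frac{127182760}{13403}$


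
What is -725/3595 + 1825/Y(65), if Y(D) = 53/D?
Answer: 85283690/38107 ≈ 2238.0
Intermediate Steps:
-725/3595 + 1825/Y(65) = -725/3595 + 1825/((53/65)) = -725*1/3595 + 1825/((53*(1/65))) = -145/719 + 1825/(53/65) = -145/719 + 1825*(65/53) = -145/719 + 118625/53 = 85283690/38107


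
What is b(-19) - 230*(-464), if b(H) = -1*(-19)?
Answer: 106739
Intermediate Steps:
b(H) = 19
b(-19) - 230*(-464) = 19 - 230*(-464) = 19 + 106720 = 106739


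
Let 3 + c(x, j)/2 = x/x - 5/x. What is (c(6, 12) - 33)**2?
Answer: 13456/9 ≈ 1495.1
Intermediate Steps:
c(x, j) = -4 - 10/x (c(x, j) = -6 + 2*(x/x - 5/x) = -6 + 2*(1 - 5/x) = -6 + (2 - 10/x) = -4 - 10/x)
(c(6, 12) - 33)**2 = ((-4 - 10/6) - 33)**2 = ((-4 - 10*1/6) - 33)**2 = ((-4 - 5/3) - 33)**2 = (-17/3 - 33)**2 = (-116/3)**2 = 13456/9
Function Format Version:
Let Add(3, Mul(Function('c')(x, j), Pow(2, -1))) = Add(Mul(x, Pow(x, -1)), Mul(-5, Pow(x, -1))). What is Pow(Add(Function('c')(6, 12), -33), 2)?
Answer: Rational(13456, 9) ≈ 1495.1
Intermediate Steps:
Function('c')(x, j) = Add(-4, Mul(-10, Pow(x, -1))) (Function('c')(x, j) = Add(-6, Mul(2, Add(Mul(x, Pow(x, -1)), Mul(-5, Pow(x, -1))))) = Add(-6, Mul(2, Add(1, Mul(-5, Pow(x, -1))))) = Add(-6, Add(2, Mul(-10, Pow(x, -1)))) = Add(-4, Mul(-10, Pow(x, -1))))
Pow(Add(Function('c')(6, 12), -33), 2) = Pow(Add(Add(-4, Mul(-10, Pow(6, -1))), -33), 2) = Pow(Add(Add(-4, Mul(-10, Rational(1, 6))), -33), 2) = Pow(Add(Add(-4, Rational(-5, 3)), -33), 2) = Pow(Add(Rational(-17, 3), -33), 2) = Pow(Rational(-116, 3), 2) = Rational(13456, 9)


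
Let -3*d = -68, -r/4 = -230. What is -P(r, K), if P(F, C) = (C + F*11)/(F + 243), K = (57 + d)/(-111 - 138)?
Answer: -7559401/868761 ≈ -8.7014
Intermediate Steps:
r = 920 (r = -4*(-230) = 920)
d = 68/3 (d = -⅓*(-68) = 68/3 ≈ 22.667)
K = -239/747 (K = (57 + 68/3)/(-111 - 138) = (239/3)/(-249) = (239/3)*(-1/249) = -239/747 ≈ -0.31995)
P(F, C) = (C + 11*F)/(243 + F)
-P(r, K) = -(-239/747 + 11*920)/(243 + 920) = -(-239/747 + 10120)/1163 = -7559401/(1163*747) = -1*7559401/868761 = -7559401/868761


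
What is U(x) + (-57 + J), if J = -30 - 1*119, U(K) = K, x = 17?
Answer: -189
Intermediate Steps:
J = -149 (J = -30 - 119 = -149)
U(x) + (-57 + J) = 17 + (-57 - 149) = 17 - 206 = -189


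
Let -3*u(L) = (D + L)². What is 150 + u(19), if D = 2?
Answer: 3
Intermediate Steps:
u(L) = -(2 + L)²/3
150 + u(19) = 150 - (2 + 19)²/3 = 150 - ⅓*21² = 150 - ⅓*441 = 150 - 147 = 3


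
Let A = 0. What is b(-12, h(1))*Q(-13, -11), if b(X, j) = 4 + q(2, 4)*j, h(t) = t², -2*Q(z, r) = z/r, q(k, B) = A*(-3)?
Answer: -26/11 ≈ -2.3636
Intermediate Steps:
q(k, B) = 0 (q(k, B) = 0*(-3) = 0)
Q(z, r) = -z/(2*r)
b(X, j) = 4 (b(X, j) = 4 + 0*j = 4 + 0 = 4)
b(-12, h(1))*Q(-13, -11) = 4*(-½*(-13)/(-11)) = 4*(-½*(-13)*(-1/11)) = 4*(-13/22) = -26/11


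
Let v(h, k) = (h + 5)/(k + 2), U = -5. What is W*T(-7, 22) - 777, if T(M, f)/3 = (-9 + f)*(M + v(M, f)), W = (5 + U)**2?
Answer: -777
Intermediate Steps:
v(h, k) = (5 + h)/(2 + k)
W = 0 (W = (5 - 5)**2 = 0**2 = 0)
T(M, f) = 3*(-9 + f)*(M + (5 + M)/(2 + f)) (T(M, f) = 3*((-9 + f)*(M + (5 + M)/(2 + f))) = 3*(-9 + f)*(M + (5 + M)/(2 + f)))
W*T(-7, 22) - 777 = 0*(3*(-45 - 27*(-7) + 5*22 - 7*22**2 - 6*(-7)*22)/(2 + 22)) - 777 = 0*(3*(-45 + 189 + 110 - 7*484 + 924)/24) - 777 = 0*(3*(1/24)*(-45 + 189 + 110 - 3388 + 924)) - 777 = 0*(3*(1/24)*(-2210)) - 777 = 0*(-1105/4) - 777 = 0 - 777 = -777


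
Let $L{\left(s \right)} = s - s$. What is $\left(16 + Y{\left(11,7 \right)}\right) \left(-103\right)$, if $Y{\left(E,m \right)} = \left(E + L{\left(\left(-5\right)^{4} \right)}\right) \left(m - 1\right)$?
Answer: $-8446$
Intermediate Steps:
$L{\left(s \right)} = 0$
$Y{\left(E,m \right)} = E \left(-1 + m\right)$ ($Y{\left(E,m \right)} = \left(E + 0\right) \left(m - 1\right) = E \left(-1 + m\right)$)
$\left(16 + Y{\left(11,7 \right)}\right) \left(-103\right) = \left(16 + 11 \left(-1 + 7\right)\right) \left(-103\right) = \left(16 + 11 \cdot 6\right) \left(-103\right) = \left(16 + 66\right) \left(-103\right) = 82 \left(-103\right) = -8446$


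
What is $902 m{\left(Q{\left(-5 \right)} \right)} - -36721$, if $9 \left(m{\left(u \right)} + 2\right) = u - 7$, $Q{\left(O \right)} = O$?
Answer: $\frac{101143}{3} \approx 33714.0$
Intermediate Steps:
$m{\left(u \right)} = - \frac{25}{9} + \frac{u}{9}$ ($m{\left(u \right)} = -2 + \frac{u - 7}{9} = -2 + \frac{-7 + u}{9} = -2 + \left(- \frac{7}{9} + \frac{u}{9}\right) = - \frac{25}{9} + \frac{u}{9}$)
$902 m{\left(Q{\left(-5 \right)} \right)} - -36721 = 902 \left(- \frac{25}{9} + \frac{1}{9} \left(-5\right)\right) - -36721 = 902 \left(- \frac{25}{9} - \frac{5}{9}\right) + 36721 = 902 \left(- \frac{10}{3}\right) + 36721 = - \frac{9020}{3} + 36721 = \frac{101143}{3}$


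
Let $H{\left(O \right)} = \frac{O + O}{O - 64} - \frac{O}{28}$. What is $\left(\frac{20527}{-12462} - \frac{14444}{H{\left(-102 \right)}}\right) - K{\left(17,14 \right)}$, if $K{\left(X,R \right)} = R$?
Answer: $- \frac{70088392477}{23515794} \approx -2980.5$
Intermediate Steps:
$H{\left(O \right)} = - \frac{O}{28} + \frac{2 O}{-64 + O}$ ($H{\left(O \right)} = \frac{2 O}{-64 + O} - O \frac{1}{28} = \frac{2 O}{-64 + O} - \frac{O}{28} = - \frac{O}{28} + \frac{2 O}{-64 + O}$)
$\left(\frac{20527}{-12462} - \frac{14444}{H{\left(-102 \right)}}\right) - K{\left(17,14 \right)} = \left(\frac{20527}{-12462} - \frac{14444}{\frac{1}{28} \left(-102\right) \frac{1}{-64 - 102} \left(120 - -102\right)}\right) - 14 = \left(20527 \left(- \frac{1}{12462}\right) - \frac{14444}{\frac{1}{28} \left(-102\right) \frac{1}{-166} \left(120 + 102\right)}\right) - 14 = \left(- \frac{20527}{12462} - \frac{14444}{\frac{1}{28} \left(-102\right) \left(- \frac{1}{166}\right) 222}\right) - 14 = \left(- \frac{20527}{12462} - \frac{14444}{\frac{5661}{1162}}\right) - 14 = \left(- \frac{20527}{12462} - \frac{16783928}{5661}\right) - 14 = - \frac{69759171361}{23515794} - 14 = - \frac{70088392477}{23515794}$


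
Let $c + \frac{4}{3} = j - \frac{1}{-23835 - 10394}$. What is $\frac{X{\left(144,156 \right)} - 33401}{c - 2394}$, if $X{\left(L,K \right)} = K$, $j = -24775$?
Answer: $\frac{3413829315}{2790040016} \approx 1.2236$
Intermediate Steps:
$c = - \frac{2544207338}{102687}$ ($c = - \frac{4}{3} - \left(24775 + \frac{1}{-23835 - 10394}\right) = - \frac{4}{3} - \frac{848023474}{34229} = - \frac{2544207338}{102687} \approx -24776.0$)
$\frac{X{\left(144,156 \right)} - 33401}{c - 2394} = \frac{156 - 33401}{- \frac{2544207338}{102687} - 2394} = - \frac{33245}{- \frac{2790040016}{102687}} = \left(-33245\right) \left(- \frac{102687}{2790040016}\right) = \frac{3413829315}{2790040016}$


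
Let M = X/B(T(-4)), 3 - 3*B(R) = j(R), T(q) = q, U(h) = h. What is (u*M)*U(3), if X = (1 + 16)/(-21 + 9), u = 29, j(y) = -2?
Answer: -1479/20 ≈ -73.950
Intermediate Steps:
B(R) = 5/3 (B(R) = 1 - ⅓*(-2) = 1 + ⅔ = 5/3)
X = -17/12 (X = 17/(-12) = 17*(-1/12) = -17/12 ≈ -1.4167)
M = -17/20 (M = -17/(12*5/3) = -17/12*⅗ = -17/20 ≈ -0.85000)
(u*M)*U(3) = (29*(-17/20))*3 = -493/20*3 = -1479/20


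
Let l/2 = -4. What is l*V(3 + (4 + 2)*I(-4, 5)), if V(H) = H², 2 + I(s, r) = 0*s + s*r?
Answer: -133128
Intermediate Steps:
I(s, r) = -2 + r*s (I(s, r) = -2 + (0*s + s*r) = -2 + (0 + r*s) = -2 + r*s)
l = -8 (l = 2*(-4) = -8)
l*V(3 + (4 + 2)*I(-4, 5)) = -8*(3 + (4 + 2)*(-2 + 5*(-4)))² = -8*(3 + 6*(-2 - 20))² = -8*(3 + 6*(-22))² = -8*(3 - 132)² = -8*(-129)² = -8*16641 = -133128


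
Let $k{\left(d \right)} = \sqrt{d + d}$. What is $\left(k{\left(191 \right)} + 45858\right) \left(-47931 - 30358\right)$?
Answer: $-3590176962 - 78289 \sqrt{382} \approx -3.5917 \cdot 10^{9}$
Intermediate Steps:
$k{\left(d \right)} = \sqrt{2} \sqrt{d}$ ($k{\left(d \right)} = \sqrt{2 d} = \sqrt{2} \sqrt{d}$)
$\left(k{\left(191 \right)} + 45858\right) \left(-47931 - 30358\right) = \left(\sqrt{2} \sqrt{191} + 45858\right) \left(-47931 - 30358\right) = \left(\sqrt{382} + 45858\right) \left(-78289\right) = \left(45858 + \sqrt{382}\right) \left(-78289\right) = -3590176962 - 78289 \sqrt{382}$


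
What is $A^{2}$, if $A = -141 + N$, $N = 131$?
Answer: $100$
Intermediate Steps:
$A = -10$ ($A = -141 + 131 = -10$)
$A^{2} = \left(-10\right)^{2} = 100$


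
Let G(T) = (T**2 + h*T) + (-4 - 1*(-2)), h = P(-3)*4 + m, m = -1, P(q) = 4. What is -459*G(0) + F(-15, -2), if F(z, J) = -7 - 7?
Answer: 904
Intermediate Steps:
F(z, J) = -14
h = 15 (h = 4*4 - 1 = 16 - 1 = 15)
G(T) = -2 + T**2 + 15*T (G(T) = (T**2 + 15*T) + (-4 - 1*(-2)) = (T**2 + 15*T) + (-4 + 2) = (T**2 + 15*T) - 2 = -2 + T**2 + 15*T)
-459*G(0) + F(-15, -2) = -459*(-2 + 0**2 + 15*0) - 14 = -459*(-2 + 0 + 0) - 14 = -459*(-2) - 14 = 918 - 14 = 904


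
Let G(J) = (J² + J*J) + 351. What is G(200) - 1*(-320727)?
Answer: 401078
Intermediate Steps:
G(J) = 351 + 2*J² (G(J) = (J² + J²) + 351 = 2*J² + 351 = 351 + 2*J²)
G(200) - 1*(-320727) = (351 + 2*200²) - 1*(-320727) = (351 + 2*40000) + 320727 = (351 + 80000) + 320727 = 80351 + 320727 = 401078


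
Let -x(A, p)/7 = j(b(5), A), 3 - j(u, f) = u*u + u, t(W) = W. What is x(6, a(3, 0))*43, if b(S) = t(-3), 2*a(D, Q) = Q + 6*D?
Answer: 903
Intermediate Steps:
a(D, Q) = Q/2 + 3*D (a(D, Q) = (Q + 6*D)/2 = Q/2 + 3*D)
b(S) = -3
j(u, f) = 3 - u - u² (j(u, f) = 3 - (u*u + u) = 3 - (u² + u) = 3 - (u + u²) = 3 + (-u - u²) = 3 - u - u²)
x(A, p) = 21 (x(A, p) = -7*(3 - 1*(-3) - 1*(-3)²) = -7*(3 + 3 - 1*9) = -7*(3 + 3 - 9) = -7*(-3) = 21)
x(6, a(3, 0))*43 = 21*43 = 903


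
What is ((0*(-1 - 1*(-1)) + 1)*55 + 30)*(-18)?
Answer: -1530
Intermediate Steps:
((0*(-1 - 1*(-1)) + 1)*55 + 30)*(-18) = ((0*(-1 + 1) + 1)*55 + 30)*(-18) = ((0*0 + 1)*55 + 30)*(-18) = ((0 + 1)*55 + 30)*(-18) = (1*55 + 30)*(-18) = (55 + 30)*(-18) = 85*(-18) = -1530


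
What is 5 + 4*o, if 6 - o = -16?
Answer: 93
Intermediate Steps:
o = 22 (o = 6 - 1*(-16) = 6 + 16 = 22)
5 + 4*o = 5 + 4*22 = 5 + 88 = 93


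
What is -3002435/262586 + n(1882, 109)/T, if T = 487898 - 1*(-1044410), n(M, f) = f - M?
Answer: -2300560367479/201181314244 ≈ -11.435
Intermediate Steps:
T = 1532308 (T = 487898 + 1044410 = 1532308)
-3002435/262586 + n(1882, 109)/T = -3002435/262586 + (109 - 1*1882)/1532308 = -3002435*1/262586 + (109 - 1882)*(1/1532308) = -3002435/262586 - 1773*1/1532308 = -3002435/262586 - 1773/1532308 = -2300560367479/201181314244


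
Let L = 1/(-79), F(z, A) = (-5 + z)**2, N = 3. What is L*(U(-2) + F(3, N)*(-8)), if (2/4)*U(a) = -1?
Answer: 34/79 ≈ 0.43038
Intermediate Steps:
U(a) = -2 (U(a) = 2*(-1) = -2)
L = -1/79 ≈ -0.012658
L*(U(-2) + F(3, N)*(-8)) = -(-2 + (-5 + 3)**2*(-8))/79 = -(-2 + (-2)**2*(-8))/79 = -(-2 + 4*(-8))/79 = -(-2 - 32)/79 = -1/79*(-34) = 34/79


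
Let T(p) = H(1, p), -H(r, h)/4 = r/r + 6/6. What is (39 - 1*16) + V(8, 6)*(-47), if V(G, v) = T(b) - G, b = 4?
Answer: 775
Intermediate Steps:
H(r, h) = -8 (H(r, h) = -4*(r/r + 6/6) = -4*(1 + 6*(1/6)) = -4*(1 + 1) = -4*2 = -8)
T(p) = -8
V(G, v) = -8 - G
(39 - 1*16) + V(8, 6)*(-47) = (39 - 1*16) + (-8 - 1*8)*(-47) = (39 - 16) + (-8 - 8)*(-47) = 23 - 16*(-47) = 23 + 752 = 775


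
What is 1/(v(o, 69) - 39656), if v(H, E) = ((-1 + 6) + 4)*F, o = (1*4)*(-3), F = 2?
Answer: -1/39638 ≈ -2.5228e-5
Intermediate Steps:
o = -12 (o = 4*(-3) = -12)
v(H, E) = 18 (v(H, E) = ((-1 + 6) + 4)*2 = (5 + 4)*2 = 9*2 = 18)
1/(v(o, 69) - 39656) = 1/(18 - 39656) = 1/(-39638) = -1/39638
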